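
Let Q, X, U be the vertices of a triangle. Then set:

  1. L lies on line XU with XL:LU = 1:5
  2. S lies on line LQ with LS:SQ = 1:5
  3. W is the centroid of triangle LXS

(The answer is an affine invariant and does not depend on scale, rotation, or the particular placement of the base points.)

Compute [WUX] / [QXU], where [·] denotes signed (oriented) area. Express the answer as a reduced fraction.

Choose coordinates Q = (0, 0), X = (1, 0), U = (0, 1).
1. L lies on line XU with XL:LU = 1:5 ⇒ L = (5/6, 1/6)
2. S lies on line LQ with LS:SQ = 1:5 ⇒ S = (25/36, 5/36)
3. W is the centroid of triangle LXS ⇒ W = (91/108, 11/108)
2·[WUX] = -1/18, 2·[QXU] = 1
[WUX]:[QXU] = -1/18:1 = -1/18

[WUX]:[QXU] = -1/18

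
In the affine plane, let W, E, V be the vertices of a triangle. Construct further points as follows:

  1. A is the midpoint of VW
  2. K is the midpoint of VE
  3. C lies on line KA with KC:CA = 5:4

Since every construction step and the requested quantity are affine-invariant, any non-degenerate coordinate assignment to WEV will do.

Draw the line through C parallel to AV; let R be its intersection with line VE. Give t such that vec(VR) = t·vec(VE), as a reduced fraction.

Work in coordinates with W = (0, 0), E = (1, 0), V = (0, 1).
1. A is the midpoint of VW ⇒ A = (0, 1/2)
2. K is the midpoint of VE ⇒ K = (1/2, 1/2)
3. C lies on line KA with KC:CA = 5:4 ⇒ C = (2/9, 1/2)
through C parallel to AV: direction (0, 1/2); meets VE at R = (2/9, 7/9)
R = V + t·(E−V) with t = 2/9

t = 2/9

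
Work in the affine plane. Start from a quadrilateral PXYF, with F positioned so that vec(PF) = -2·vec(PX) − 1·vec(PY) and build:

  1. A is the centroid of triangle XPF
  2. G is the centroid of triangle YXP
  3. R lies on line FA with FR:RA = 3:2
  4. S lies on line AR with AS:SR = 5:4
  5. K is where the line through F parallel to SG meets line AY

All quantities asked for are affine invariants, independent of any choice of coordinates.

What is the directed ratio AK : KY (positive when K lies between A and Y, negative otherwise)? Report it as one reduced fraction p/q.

Set P = (0, 0), X = (1, 0), Y = (0, 1), F = (-2, -1); any affine frame gives the same invariant.
1. A is the centroid of triangle XPF ⇒ A = (-1/3, -1/3)
2. G is the centroid of triangle YXP ⇒ G = (1/3, 1/3)
3. R lies on line FA with FR:RA = 3:2 ⇒ R = (-1, -3/5)
4. S lies on line AR with AS:SR = 5:4 ⇒ S = (-19/27, -13/27)
5. K is where the line through F parallel to SG meets line AY ⇒ K = (-2/15, 7/15)
K = A + t·(Y−A) with t = 3/5, so AK:KY = t:(1−t) = 3/5:2/5

AK:KY = 3/2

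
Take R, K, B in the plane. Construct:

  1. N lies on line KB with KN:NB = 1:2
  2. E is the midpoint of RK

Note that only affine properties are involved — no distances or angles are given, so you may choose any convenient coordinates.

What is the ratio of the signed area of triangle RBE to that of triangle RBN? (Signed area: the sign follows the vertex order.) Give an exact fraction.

Choose coordinates R = (0, 0), K = (1, 0), B = (0, 1).
1. N lies on line KB with KN:NB = 1:2 ⇒ N = (2/3, 1/3)
2. E is the midpoint of RK ⇒ E = (1/2, 0)
2·[RBE] = -1/2, 2·[RBN] = -2/3
[RBE]:[RBN] = -1/2:-2/3 = 3/4

[RBE]:[RBN] = 3/4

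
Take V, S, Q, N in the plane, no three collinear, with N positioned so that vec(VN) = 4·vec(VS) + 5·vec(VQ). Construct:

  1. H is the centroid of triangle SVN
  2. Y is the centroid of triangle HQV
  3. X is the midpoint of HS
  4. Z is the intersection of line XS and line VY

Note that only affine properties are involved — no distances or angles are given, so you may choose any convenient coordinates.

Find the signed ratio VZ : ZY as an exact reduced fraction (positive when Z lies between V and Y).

Assign V = (0, 0), S = (1, 0), Q = (0, 1), N = (4, 5) — the answer is frame-independent, so this choice is without loss of generality.
1. H is the centroid of triangle SVN ⇒ H = (5/3, 5/3)
2. Y is the centroid of triangle HQV ⇒ Y = (5/9, 8/9)
3. X is the midpoint of HS ⇒ X = (4/3, 5/6)
4. Z is the intersection of line XS and line VY ⇒ Z = (25/9, 40/9)
Z = V + t·(Y−V) with t = 5, so VZ:ZY = t:(1−t) = 5:-4

VZ:ZY = -5/4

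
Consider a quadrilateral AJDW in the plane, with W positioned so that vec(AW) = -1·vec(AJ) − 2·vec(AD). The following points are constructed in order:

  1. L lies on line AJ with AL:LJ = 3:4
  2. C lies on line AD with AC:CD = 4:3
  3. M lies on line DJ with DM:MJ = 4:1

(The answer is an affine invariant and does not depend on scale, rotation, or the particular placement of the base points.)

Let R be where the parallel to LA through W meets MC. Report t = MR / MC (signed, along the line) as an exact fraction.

Choose coordinates A = (0, 0), J = (1, 0), D = (0, 1), W = (-1, -2).
1. L lies on line AJ with AL:LJ = 3:4 ⇒ L = (3/7, 0)
2. C lies on line AD with AC:CD = 4:3 ⇒ C = (0, 4/7)
3. M lies on line DJ with DM:MJ = 4:1 ⇒ M = (4/5, 1/5)
through W parallel to LA: direction (-3/7, 0); meets MC at R = (72/13, -2)
R = M + t·(C−M) with t = -77/13

t = -77/13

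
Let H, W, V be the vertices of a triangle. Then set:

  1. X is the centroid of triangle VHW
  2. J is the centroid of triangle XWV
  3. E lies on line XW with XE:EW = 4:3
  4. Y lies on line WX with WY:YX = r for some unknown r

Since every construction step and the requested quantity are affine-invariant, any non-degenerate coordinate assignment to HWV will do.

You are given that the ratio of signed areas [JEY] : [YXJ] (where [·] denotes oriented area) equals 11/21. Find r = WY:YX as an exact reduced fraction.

r = 5/3

Set H = (0, 0), W = (1, 0), V = (0, 1); any affine frame gives the same invariant.
1. X is the centroid of triangle VHW ⇒ X = (1/3, 1/3)
2. J is the centroid of triangle XWV ⇒ J = (4/9, 4/9)
3. E lies on line XW with XE:EW = 4:3 ⇒ E = (5/7, 1/7)
4. With WY:YX = r, write λ = r/(r+1) so Y = W + λ·(X−W); Y is affine-linear in λ
Every point depending on Y is an affine combination of Y and λ-independent points, so each such coordinate is linear in λ; the λ² term in each signed area is a multiple of (X−W)×(X−W) = 0, so 2·[JEY] and 2·[YXJ] are each linear in λ. Evaluating at λ=0 and λ=1:
  2·[JEY] = -1/9·λ + 1/21,   2·[YXJ] = 1/9·λ − 1/9
So [JEY]:[YXJ] = (-1/9·λ + 1/21) / (1/9·λ − 1/9). Setting this equal to 11/21:
  -1/9·λ + 1/21 = 11/21·(1/9·λ − 1/9)  ⇒  λ = 5/8
Then r = λ/(1−λ) = (5/8)/(3/8) = 5/3. Check: with r = 5/3, Y = (7/12, 5/24) and [JEY]:[YXJ] = 11/21 as required.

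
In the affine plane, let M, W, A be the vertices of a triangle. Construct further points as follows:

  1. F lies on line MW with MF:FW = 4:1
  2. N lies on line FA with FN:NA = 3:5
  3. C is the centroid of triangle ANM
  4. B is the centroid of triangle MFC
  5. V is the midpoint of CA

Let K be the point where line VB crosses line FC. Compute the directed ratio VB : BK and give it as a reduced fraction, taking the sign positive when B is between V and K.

Work in coordinates with M = (0, 0), W = (1, 0), A = (0, 1).
1. F lies on line MW with MF:FW = 4:1 ⇒ F = (4/5, 0)
2. N lies on line FA with FN:NA = 3:5 ⇒ N = (1/2, 3/8)
3. C is the centroid of triangle ANM ⇒ C = (1/6, 11/24)
4. B is the centroid of triangle MFC ⇒ B = (29/90, 11/72)
5. V is the midpoint of CA ⇒ V = (1/12, 35/48)
line VB meets FC at K = (287/1380, 473/1104)
B = V + t·(K−V) with t = 23/12, so VB:BK = 23/12:-11/12

VB:BK = -23/11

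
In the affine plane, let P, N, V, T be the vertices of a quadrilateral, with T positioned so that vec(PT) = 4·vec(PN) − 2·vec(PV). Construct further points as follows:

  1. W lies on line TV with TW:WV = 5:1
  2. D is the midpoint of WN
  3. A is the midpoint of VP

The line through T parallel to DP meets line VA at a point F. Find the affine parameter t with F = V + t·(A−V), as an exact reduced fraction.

Set P = (0, 0), N = (1, 0), V = (0, 1), T = (4, -2); any affine frame gives the same invariant.
1. W lies on line TV with TW:WV = 5:1 ⇒ W = (2/3, 1/2)
2. D is the midpoint of WN ⇒ D = (5/6, 1/4)
3. A is the midpoint of VP ⇒ A = (0, 1/2)
through T parallel to DP: direction (-5/6, -1/4); meets VA at F = (0, -16/5)
F = V + t·(A−V) with t = 42/5

t = 42/5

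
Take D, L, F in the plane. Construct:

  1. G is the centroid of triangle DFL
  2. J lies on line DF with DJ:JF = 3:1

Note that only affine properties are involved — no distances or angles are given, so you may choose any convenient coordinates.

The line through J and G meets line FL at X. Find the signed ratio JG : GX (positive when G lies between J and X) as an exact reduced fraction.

Work in coordinates with D = (0, 0), L = (1, 0), F = (0, 1).
1. G is the centroid of triangle DFL ⇒ G = (1/3, 1/3)
2. J lies on line DF with DJ:JF = 3:1 ⇒ J = (0, 3/4)
line JG meets FL at X = (-1, 2)
G = J + t·(X−J) with t = -1/3, so JG:GX = -1/3:4/3

JG:GX = -1/4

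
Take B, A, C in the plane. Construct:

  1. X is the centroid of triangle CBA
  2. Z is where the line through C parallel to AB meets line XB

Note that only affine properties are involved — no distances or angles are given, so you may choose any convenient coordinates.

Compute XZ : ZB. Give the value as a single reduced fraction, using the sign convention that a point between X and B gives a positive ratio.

XZ:ZB = -2/3

Choose coordinates B = (0, 0), A = (1, 0), C = (0, 1).
1. X is the centroid of triangle CBA ⇒ X = (1/3, 1/3)
2. Z is where the line through C parallel to AB meets line XB ⇒ Z = (1, 1)
Z = X + t·(B−X) with t = -2, so XZ:ZB = t:(1−t) = -2:3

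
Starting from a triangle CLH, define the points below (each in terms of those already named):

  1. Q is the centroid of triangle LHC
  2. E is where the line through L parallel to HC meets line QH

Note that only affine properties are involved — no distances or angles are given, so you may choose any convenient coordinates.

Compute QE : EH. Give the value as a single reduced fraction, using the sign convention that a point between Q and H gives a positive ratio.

Set C = (0, 0), L = (1, 0), H = (0, 1); any affine frame gives the same invariant.
1. Q is the centroid of triangle LHC ⇒ Q = (1/3, 1/3)
2. E is where the line through L parallel to HC meets line QH ⇒ E = (1, -1)
E = Q + t·(H−Q) with t = -2, so QE:EH = t:(1−t) = -2:3

QE:EH = -2/3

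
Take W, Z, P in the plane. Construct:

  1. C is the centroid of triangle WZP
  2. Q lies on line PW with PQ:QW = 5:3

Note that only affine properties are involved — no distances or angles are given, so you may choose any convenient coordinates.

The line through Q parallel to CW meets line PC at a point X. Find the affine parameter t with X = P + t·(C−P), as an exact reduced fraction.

Work in coordinates with W = (0, 0), Z = (1, 0), P = (0, 1).
1. C is the centroid of triangle WZP ⇒ C = (1/3, 1/3)
2. Q lies on line PW with PQ:QW = 5:3 ⇒ Q = (0, 3/8)
through Q parallel to CW: direction (-1/3, -1/3); meets PC at X = (5/24, 7/12)
X = P + t·(C−P) with t = 5/8

t = 5/8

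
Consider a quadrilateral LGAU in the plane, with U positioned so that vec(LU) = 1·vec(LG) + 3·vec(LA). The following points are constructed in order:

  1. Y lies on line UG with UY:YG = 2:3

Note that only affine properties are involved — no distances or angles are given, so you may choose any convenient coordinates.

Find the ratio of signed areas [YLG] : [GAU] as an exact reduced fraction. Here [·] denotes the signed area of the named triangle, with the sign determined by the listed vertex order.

Choose coordinates L = (0, 0), G = (1, 0), A = (0, 1), U = (1, 3).
1. Y lies on line UG with UY:YG = 2:3 ⇒ Y = (1, 9/5)
2·[YLG] = 9/5, 2·[GAU] = -3
[YLG]:[GAU] = 9/5:-3 = -3/5

[YLG]:[GAU] = -3/5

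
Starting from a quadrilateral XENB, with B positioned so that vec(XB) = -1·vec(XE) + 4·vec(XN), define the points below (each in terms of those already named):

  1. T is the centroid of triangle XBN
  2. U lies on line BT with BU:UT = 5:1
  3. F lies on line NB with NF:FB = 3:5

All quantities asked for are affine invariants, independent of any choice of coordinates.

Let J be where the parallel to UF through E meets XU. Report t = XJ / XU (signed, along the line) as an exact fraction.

t = -2/5

Work in coordinates with X = (0, 0), E = (1, 0), N = (0, 1), B = (-1, 4).
1. T is the centroid of triangle XBN ⇒ T = (-1/3, 5/3)
2. U lies on line BT with BU:UT = 5:1 ⇒ U = (-4/9, 37/18)
3. F lies on line NB with NF:FB = 3:5 ⇒ F = (-3/8, 17/8)
through E parallel to UF: direction (5/72, 5/72); meets XU at J = (8/45, -37/45)
J = X + t·(U−X) with t = -2/5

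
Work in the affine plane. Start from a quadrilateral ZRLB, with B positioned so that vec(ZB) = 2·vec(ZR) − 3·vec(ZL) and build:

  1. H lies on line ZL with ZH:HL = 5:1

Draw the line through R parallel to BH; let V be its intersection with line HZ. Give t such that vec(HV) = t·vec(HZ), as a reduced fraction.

Choose coordinates Z = (0, 0), R = (1, 0), L = (0, 1), B = (2, -3).
1. H lies on line ZL with ZH:HL = 5:1 ⇒ H = (0, 5/6)
through R parallel to BH: direction (-2, 23/6); meets HZ at V = (0, 23/12)
V = H + t·(Z−H) with t = -13/10

t = -13/10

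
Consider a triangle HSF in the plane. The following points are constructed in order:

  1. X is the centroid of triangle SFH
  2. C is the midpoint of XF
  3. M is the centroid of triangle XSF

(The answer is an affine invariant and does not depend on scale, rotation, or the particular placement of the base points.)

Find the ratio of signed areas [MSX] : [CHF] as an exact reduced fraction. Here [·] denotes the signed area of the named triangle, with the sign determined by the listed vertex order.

[MSX]:[CHF] = 2/3

Work in coordinates with H = (0, 0), S = (1, 0), F = (0, 1).
1. X is the centroid of triangle SFH ⇒ X = (1/3, 1/3)
2. C is the midpoint of XF ⇒ C = (1/6, 2/3)
3. M is the centroid of triangle XSF ⇒ M = (4/9, 4/9)
2·[MSX] = -1/9, 2·[CHF] = -1/6
[MSX]:[CHF] = -1/9:-1/6 = 2/3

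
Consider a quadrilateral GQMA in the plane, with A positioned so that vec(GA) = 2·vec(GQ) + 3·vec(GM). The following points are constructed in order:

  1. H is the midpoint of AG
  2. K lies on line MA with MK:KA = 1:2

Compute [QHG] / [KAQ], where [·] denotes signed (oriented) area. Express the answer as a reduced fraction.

Choose coordinates G = (0, 0), Q = (1, 0), M = (0, 1), A = (2, 3).
1. H is the midpoint of AG ⇒ H = (1, 3/2)
2. K lies on line MA with MK:KA = 1:2 ⇒ K = (2/3, 5/3)
2·[QHG] = 3/2, 2·[KAQ] = -8/3
[QHG]:[KAQ] = 3/2:-8/3 = -9/16

[QHG]:[KAQ] = -9/16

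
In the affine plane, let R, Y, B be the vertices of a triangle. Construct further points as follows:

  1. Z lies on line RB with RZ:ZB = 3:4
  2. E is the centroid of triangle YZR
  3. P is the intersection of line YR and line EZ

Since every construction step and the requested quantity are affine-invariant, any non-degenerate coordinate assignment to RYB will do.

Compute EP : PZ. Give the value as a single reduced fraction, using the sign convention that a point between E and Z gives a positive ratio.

EP:PZ = -1/3

Work in coordinates with R = (0, 0), Y = (1, 0), B = (0, 1).
1. Z lies on line RB with RZ:ZB = 3:4 ⇒ Z = (0, 3/7)
2. E is the centroid of triangle YZR ⇒ E = (1/3, 1/7)
3. P is the intersection of line YR and line EZ ⇒ P = (1/2, 0)
P = E + t·(Z−E) with t = -1/2, so EP:PZ = t:(1−t) = -1/2:3/2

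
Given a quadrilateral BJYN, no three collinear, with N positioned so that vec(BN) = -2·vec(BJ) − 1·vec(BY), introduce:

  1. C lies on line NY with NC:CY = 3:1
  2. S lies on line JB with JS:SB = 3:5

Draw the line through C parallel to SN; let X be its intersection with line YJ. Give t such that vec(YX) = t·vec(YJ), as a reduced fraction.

Work in coordinates with B = (0, 0), J = (1, 0), Y = (0, 1), N = (-2, -1).
1. C lies on line NY with NC:CY = 3:1 ⇒ C = (-1/2, 1/2)
2. S lies on line JB with JS:SB = 3:5 ⇒ S = (5/8, 0)
through C parallel to SN: direction (-21/8, -1); meets YJ at X = (13/58, 45/58)
X = Y + t·(J−Y) with t = 13/58

t = 13/58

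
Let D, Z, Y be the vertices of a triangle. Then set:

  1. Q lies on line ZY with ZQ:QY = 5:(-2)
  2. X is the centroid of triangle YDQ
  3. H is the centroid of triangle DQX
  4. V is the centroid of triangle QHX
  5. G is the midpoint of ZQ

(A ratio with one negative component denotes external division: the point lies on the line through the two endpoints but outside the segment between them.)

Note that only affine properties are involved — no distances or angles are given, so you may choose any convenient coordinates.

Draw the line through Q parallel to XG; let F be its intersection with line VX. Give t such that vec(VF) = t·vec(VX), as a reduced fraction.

Work in coordinates with D = (0, 0), Z = (1, 0), Y = (0, 1).
1. Q lies on line ZY with ZQ:QY = 5:(-2) ⇒ Q = (-2/3, 5/3)
2. X is the centroid of triangle YDQ ⇒ X = (-2/9, 8/9)
3. H is the centroid of triangle DQX ⇒ H = (-8/27, 23/27)
4. V is the centroid of triangle QHX ⇒ V = (-32/81, 92/81)
5. G is the midpoint of ZQ ⇒ G = (1/6, 5/6)
through Q parallel to XG: direction (7/18, -1/18); meets VX at F = (-7/9, 106/63)
F = V + t·(X−V) with t = -31/14

t = -31/14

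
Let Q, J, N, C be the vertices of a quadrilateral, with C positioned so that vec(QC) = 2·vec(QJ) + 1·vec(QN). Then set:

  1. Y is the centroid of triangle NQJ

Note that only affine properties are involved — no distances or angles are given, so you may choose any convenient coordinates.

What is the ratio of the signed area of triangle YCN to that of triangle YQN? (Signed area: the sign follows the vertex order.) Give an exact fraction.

Set Q = (0, 0), J = (1, 0), N = (0, 1), C = (2, 1); any affine frame gives the same invariant.
1. Y is the centroid of triangle NQJ ⇒ Y = (1/3, 1/3)
2·[YCN] = 4/3, 2·[YQN] = -1/3
[YCN]:[YQN] = 4/3:-1/3 = -4

[YCN]:[YQN] = -4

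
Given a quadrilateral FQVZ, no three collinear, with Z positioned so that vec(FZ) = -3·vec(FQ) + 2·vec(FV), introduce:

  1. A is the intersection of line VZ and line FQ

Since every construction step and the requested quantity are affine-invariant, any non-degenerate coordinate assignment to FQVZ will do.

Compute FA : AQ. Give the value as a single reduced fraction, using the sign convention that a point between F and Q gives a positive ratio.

Choose coordinates F = (0, 0), Q = (1, 0), V = (0, 1), Z = (-3, 2).
1. A is the intersection of line VZ and line FQ ⇒ A = (3, 0)
A = F + t·(Q−F) with t = 3, so FA:AQ = t:(1−t) = 3:-2

FA:AQ = -3/2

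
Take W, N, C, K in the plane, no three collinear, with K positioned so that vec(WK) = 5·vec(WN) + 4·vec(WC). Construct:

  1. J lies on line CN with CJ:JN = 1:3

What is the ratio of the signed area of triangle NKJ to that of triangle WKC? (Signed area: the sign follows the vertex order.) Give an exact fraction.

Assign W = (0, 0), N = (1, 0), C = (0, 1), K = (5, 4) — the answer is frame-independent, so this choice is without loss of generality.
1. J lies on line CN with CJ:JN = 1:3 ⇒ J = (1/4, 3/4)
2·[NKJ] = 6, 2·[WKC] = 5
[NKJ]:[WKC] = 6:5 = 6/5

[NKJ]:[WKC] = 6/5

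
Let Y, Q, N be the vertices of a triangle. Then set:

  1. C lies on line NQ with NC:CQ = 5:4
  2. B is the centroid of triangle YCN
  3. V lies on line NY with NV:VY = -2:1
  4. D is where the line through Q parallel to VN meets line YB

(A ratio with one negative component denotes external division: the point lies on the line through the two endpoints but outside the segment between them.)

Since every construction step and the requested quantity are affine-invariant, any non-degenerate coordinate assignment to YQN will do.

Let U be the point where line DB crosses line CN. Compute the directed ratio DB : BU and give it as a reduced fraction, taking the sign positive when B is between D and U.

DB:BU = -44/5

Assign Y = (0, 0), Q = (1, 0), N = (0, 1) — the answer is frame-independent, so this choice is without loss of generality.
1. C lies on line NQ with NC:CQ = 5:4 ⇒ C = (5/9, 4/9)
2. B is the centroid of triangle YCN ⇒ B = (5/27, 13/27)
3. V lies on line NY with NV:VY = -2:1 ⇒ V = (0, -1)
4. D is where the line through Q parallel to VN meets line YB ⇒ D = (1, 13/5)
line DB meets CN at U = (5/18, 13/18)
B = D + t·(U−D) with t = 44/39, so DB:BU = 44/39:-5/39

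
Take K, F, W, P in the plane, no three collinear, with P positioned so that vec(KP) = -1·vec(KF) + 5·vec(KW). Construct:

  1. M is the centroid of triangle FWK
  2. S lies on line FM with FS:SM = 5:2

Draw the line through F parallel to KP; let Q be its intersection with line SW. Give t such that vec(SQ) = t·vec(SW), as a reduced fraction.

t = -15/13

Set K = (0, 0), F = (1, 0), W = (0, 1), P = (-1, 5); any affine frame gives the same invariant.
1. M is the centroid of triangle FWK ⇒ M = (1/3, 1/3)
2. S lies on line FM with FS:SM = 5:2 ⇒ S = (11/21, 5/21)
through F parallel to KP: direction (-1, 5); meets SW at Q = (44/39, -25/39)
Q = S + t·(W−S) with t = -15/13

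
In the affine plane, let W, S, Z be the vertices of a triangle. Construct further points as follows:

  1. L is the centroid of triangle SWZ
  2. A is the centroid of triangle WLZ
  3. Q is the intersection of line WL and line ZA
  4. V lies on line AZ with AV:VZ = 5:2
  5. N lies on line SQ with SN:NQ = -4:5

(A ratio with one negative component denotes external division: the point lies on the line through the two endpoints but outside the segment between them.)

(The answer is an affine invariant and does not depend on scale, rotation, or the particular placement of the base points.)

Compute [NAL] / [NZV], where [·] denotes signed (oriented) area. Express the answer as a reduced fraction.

[NAL]:[NZV] = 7/20

Set W = (0, 0), S = (1, 0), Z = (0, 1); any affine frame gives the same invariant.
1. L is the centroid of triangle SWZ ⇒ L = (1/3, 1/3)
2. A is the centroid of triangle WLZ ⇒ A = (1/9, 4/9)
3. Q is the intersection of line WL and line ZA ⇒ Q = (1/6, 1/6)
4. V lies on line AZ with AV:VZ = 5:2 ⇒ V = (2/63, 53/63)
5. N lies on line SQ with SN:NQ = -4:5 ⇒ N = (13/3, -2/3)
2·[NAL] = 2/9, 2·[NZV] = 40/63
[NAL]:[NZV] = 2/9:40/63 = 7/20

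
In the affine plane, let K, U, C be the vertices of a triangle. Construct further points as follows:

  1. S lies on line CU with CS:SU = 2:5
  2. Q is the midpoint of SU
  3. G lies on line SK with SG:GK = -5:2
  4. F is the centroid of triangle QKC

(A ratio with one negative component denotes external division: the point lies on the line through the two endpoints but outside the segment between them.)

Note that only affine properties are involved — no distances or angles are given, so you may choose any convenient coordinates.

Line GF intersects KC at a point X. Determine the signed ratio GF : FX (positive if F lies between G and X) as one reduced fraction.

GF:FX = -17/9

Assign K = (0, 0), U = (1, 0), C = (0, 1) — the answer is frame-independent, so this choice is without loss of generality.
1. S lies on line CU with CS:SU = 2:5 ⇒ S = (2/7, 5/7)
2. Q is the midpoint of SU ⇒ Q = (9/14, 5/14)
3. G lies on line SK with SG:GK = -5:2 ⇒ G = (-4/21, -10/21)
4. F is the centroid of triangle QKC ⇒ F = (3/14, 19/42)
line GF meets KC at X = (0, -2/51)
F = G + t·(X−G) with t = 17/8, so GF:FX = 17/8:-9/8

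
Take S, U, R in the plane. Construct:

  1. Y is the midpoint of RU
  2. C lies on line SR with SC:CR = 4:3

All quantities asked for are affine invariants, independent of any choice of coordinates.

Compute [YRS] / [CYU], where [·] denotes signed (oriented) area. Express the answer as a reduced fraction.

Choose coordinates S = (0, 0), U = (1, 0), R = (0, 1).
1. Y is the midpoint of RU ⇒ Y = (1/2, 1/2)
2. C lies on line SR with SC:CR = 4:3 ⇒ C = (0, 4/7)
2·[YRS] = 1/2, 2·[CYU] = -3/14
[YRS]:[CYU] = 1/2:-3/14 = -7/3

[YRS]:[CYU] = -7/3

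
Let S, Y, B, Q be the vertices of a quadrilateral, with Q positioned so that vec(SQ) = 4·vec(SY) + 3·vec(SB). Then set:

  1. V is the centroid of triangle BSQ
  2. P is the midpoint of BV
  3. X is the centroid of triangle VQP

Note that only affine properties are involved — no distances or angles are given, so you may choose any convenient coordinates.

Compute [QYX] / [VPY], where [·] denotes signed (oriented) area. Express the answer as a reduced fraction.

Work in coordinates with S = (0, 0), Y = (1, 0), B = (0, 1), Q = (4, 3).
1. V is the centroid of triangle BSQ ⇒ V = (4/3, 4/3)
2. P is the midpoint of BV ⇒ P = (2/3, 7/6)
3. X is the centroid of triangle VQP ⇒ X = (2, 11/6)
2·[QYX] = -5/2, 2·[VPY] = 5/6
[QYX]:[VPY] = -5/2:5/6 = -3

[QYX]:[VPY] = -3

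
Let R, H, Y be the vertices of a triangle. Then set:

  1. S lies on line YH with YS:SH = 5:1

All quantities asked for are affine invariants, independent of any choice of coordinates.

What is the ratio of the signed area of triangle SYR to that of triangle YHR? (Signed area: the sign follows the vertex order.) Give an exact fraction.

[SYR]:[YHR] = -5/6

Assign R = (0, 0), H = (1, 0), Y = (0, 1) — the answer is frame-independent, so this choice is without loss of generality.
1. S lies on line YH with YS:SH = 5:1 ⇒ S = (5/6, 1/6)
2·[SYR] = 5/6, 2·[YHR] = -1
[SYR]:[YHR] = 5/6:-1 = -5/6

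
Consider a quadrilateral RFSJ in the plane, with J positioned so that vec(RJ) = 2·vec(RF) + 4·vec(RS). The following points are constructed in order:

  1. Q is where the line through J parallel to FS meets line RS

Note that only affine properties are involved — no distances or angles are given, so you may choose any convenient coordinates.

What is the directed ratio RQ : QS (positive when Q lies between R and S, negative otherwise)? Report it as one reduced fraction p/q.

RQ:QS = -6/5

Work in coordinates with R = (0, 0), F = (1, 0), S = (0, 1), J = (2, 4).
1. Q is where the line through J parallel to FS meets line RS ⇒ Q = (0, 6)
Q = R + t·(S−R) with t = 6, so RQ:QS = t:(1−t) = 6:-5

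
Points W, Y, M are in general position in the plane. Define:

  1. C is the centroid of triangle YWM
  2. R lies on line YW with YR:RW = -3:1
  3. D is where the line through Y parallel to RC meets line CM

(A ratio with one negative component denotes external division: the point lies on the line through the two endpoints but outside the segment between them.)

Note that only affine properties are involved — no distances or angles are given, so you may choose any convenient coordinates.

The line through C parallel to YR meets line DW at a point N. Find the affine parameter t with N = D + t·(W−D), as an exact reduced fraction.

t = 3

Work in coordinates with W = (0, 0), Y = (1, 0), M = (0, 1).
1. C is the centroid of triangle YWM ⇒ C = (1/3, 1/3)
2. R lies on line YW with YR:RW = -3:1 ⇒ R = (-1/2, 0)
3. D is where the line through Y parallel to RC meets line CM ⇒ D = (7/12, -1/6)
through C parallel to YR: direction (-3/2, 0); meets DW at N = (-7/6, 1/3)
N = D + t·(W−D) with t = 3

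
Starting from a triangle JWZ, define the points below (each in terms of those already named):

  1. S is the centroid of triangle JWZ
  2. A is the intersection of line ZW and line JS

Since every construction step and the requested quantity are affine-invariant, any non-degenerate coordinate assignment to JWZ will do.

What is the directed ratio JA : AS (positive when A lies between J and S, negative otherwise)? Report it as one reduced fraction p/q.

JA:AS = -3

Work in coordinates with J = (0, 0), W = (1, 0), Z = (0, 1).
1. S is the centroid of triangle JWZ ⇒ S = (1/3, 1/3)
2. A is the intersection of line ZW and line JS ⇒ A = (1/2, 1/2)
A = J + t·(S−J) with t = 3/2, so JA:AS = t:(1−t) = 3/2:-1/2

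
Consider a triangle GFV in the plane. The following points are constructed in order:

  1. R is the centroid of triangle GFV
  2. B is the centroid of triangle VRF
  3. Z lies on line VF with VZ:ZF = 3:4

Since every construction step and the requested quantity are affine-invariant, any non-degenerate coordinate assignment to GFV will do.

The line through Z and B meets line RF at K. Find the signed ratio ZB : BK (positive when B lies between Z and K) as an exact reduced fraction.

ZB:BK = 5/7

Assign G = (0, 0), F = (1, 0), V = (0, 1) — the answer is frame-independent, so this choice is without loss of generality.
1. R is the centroid of triangle GFV ⇒ R = (1/3, 1/3)
2. B is the centroid of triangle VRF ⇒ B = (4/9, 4/9)
3. Z lies on line VF with VZ:ZF = 3:4 ⇒ Z = (3/7, 4/7)
line ZB meets RF at K = (7/15, 4/15)
B = Z + t·(K−Z) with t = 5/12, so ZB:BK = 5/12:7/12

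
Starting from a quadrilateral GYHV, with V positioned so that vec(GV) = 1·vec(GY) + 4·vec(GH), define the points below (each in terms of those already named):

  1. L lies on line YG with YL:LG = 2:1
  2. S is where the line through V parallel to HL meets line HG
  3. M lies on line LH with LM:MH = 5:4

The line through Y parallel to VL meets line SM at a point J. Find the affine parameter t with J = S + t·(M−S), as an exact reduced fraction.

Assign G = (0, 0), Y = (1, 0), H = (0, 1), V = (1, 4) — the answer is frame-independent, so this choice is without loss of generality.
1. L lies on line YG with YL:LG = 2:1 ⇒ L = (1/3, 0)
2. S is where the line through V parallel to HL meets line HG ⇒ S = (0, 7)
3. M lies on line LH with LM:MH = 5:4 ⇒ M = (4/27, 5/9)
through Y parallel to VL: direction (-2/3, -4); meets SM at J = (26/99, -146/33)
J = S + t·(M−S) with t = 39/22

t = 39/22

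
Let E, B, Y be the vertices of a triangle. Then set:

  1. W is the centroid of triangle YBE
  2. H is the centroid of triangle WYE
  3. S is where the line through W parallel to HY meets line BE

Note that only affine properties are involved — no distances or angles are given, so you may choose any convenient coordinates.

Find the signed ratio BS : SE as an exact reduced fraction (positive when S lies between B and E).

Choose coordinates E = (0, 0), B = (1, 0), Y = (0, 1).
1. W is the centroid of triangle YBE ⇒ W = (1/3, 1/3)
2. H is the centroid of triangle WYE ⇒ H = (1/9, 4/9)
3. S is where the line through W parallel to HY meets line BE ⇒ S = (2/5, 0)
S = B + t·(E−B) with t = 3/5, so BS:SE = t:(1−t) = 3/5:2/5

BS:SE = 3/2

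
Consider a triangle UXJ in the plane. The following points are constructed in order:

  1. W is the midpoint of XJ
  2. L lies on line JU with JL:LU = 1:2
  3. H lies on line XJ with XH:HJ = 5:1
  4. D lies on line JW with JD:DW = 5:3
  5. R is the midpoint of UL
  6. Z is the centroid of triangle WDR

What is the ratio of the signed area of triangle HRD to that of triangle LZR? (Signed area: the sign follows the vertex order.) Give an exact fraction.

Assign U = (0, 0), X = (1, 0), J = (0, 1) — the answer is frame-independent, so this choice is without loss of generality.
1. W is the midpoint of XJ ⇒ W = (1/2, 1/2)
2. L lies on line JU with JL:LU = 1:2 ⇒ L = (0, 2/3)
3. H lies on line XJ with XH:HJ = 5:1 ⇒ H = (1/6, 5/6)
4. D lies on line JW with JD:DW = 5:3 ⇒ D = (5/16, 11/16)
5. R is the midpoint of UL ⇒ R = (0, 1/3)
6. Z is the centroid of triangle WDR ⇒ Z = (13/48, 73/144)
2·[HRD] = 7/72, 2·[LZR] = -13/144
[HRD]:[LZR] = 7/72:-13/144 = -14/13

[HRD]:[LZR] = -14/13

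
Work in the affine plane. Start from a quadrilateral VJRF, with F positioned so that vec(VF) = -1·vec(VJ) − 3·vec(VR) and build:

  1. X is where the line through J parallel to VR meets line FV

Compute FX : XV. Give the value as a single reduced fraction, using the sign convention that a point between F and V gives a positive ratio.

FX:XV = -2

Set V = (0, 0), J = (1, 0), R = (0, 1), F = (-1, -3); any affine frame gives the same invariant.
1. X is where the line through J parallel to VR meets line FV ⇒ X = (1, 3)
X = F + t·(V−F) with t = 2, so FX:XV = t:(1−t) = 2:-1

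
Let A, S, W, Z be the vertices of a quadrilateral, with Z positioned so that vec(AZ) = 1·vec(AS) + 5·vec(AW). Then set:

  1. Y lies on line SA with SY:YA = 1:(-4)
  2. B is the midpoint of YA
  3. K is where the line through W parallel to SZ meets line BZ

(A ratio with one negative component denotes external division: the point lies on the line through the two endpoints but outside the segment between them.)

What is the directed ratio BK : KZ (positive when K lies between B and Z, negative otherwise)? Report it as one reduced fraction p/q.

Assign A = (0, 0), S = (1, 0), W = (0, 1), Z = (1, 5) — the answer is frame-independent, so this choice is without loss of generality.
1. Y lies on line SA with SY:YA = 1:(-4) ⇒ Y = (4/3, 0)
2. B is the midpoint of YA ⇒ B = (2/3, 0)
3. K is where the line through W parallel to SZ meets line BZ ⇒ K = (0, -10)
K = B + t·(Z−B) with t = -2, so BK:KZ = t:(1−t) = -2:3

BK:KZ = -2/3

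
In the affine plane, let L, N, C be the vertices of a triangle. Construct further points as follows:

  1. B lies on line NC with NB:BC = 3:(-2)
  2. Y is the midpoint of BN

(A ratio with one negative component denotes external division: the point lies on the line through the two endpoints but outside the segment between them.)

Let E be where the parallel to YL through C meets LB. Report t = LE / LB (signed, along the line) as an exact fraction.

t = -1/3

Assign L = (0, 0), N = (1, 0), C = (0, 1) — the answer is frame-independent, so this choice is without loss of generality.
1. B lies on line NC with NB:BC = 3:(-2) ⇒ B = (-2, 3)
2. Y is the midpoint of BN ⇒ Y = (-1/2, 3/2)
through C parallel to YL: direction (1/2, -3/2); meets LB at E = (2/3, -1)
E = L + t·(B−L) with t = -1/3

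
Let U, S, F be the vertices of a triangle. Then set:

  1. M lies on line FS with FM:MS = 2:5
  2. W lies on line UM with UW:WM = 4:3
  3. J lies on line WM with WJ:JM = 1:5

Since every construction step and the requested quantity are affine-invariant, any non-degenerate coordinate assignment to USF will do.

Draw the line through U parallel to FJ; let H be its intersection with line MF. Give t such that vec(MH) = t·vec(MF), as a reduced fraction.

Assign U = (0, 0), S = (1, 0), F = (0, 1) — the answer is frame-independent, so this choice is without loss of generality.
1. M lies on line FS with FM:MS = 2:5 ⇒ M = (2/7, 5/7)
2. W lies on line UM with UW:WM = 4:3 ⇒ W = (8/49, 20/49)
3. J lies on line WM with WJ:JM = 1:5 ⇒ J = (9/49, 45/98)
through U parallel to FJ: direction (9/49, -53/98); meets MF at H = (-18/35, 53/35)
H = M + t·(F−M) with t = 14/5

t = 14/5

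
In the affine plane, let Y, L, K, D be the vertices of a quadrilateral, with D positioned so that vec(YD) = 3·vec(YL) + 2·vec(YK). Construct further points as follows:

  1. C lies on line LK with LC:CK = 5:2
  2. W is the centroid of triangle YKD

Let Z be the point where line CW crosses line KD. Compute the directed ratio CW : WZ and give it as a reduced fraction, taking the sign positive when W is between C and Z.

CW:WZ = 1/7

Work in coordinates with Y = (0, 0), L = (1, 0), K = (0, 1), D = (3, 2).
1. C lies on line LK with LC:CK = 5:2 ⇒ C = (2/7, 5/7)
2. W is the centroid of triangle YKD ⇒ W = (1, 1)
line CW meets KD at Z = (6, 3)
W = C + t·(Z−C) with t = 1/8, so CW:WZ = 1/8:7/8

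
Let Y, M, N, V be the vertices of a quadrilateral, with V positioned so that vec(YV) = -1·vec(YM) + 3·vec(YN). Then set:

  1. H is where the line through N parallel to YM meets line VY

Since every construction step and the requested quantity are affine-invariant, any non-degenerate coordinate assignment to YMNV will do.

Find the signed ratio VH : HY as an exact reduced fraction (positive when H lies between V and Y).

VH:HY = 2

Choose coordinates Y = (0, 0), M = (1, 0), N = (0, 1), V = (-1, 3).
1. H is where the line through N parallel to YM meets line VY ⇒ H = (-1/3, 1)
H = V + t·(Y−V) with t = 2/3, so VH:HY = t:(1−t) = 2/3:1/3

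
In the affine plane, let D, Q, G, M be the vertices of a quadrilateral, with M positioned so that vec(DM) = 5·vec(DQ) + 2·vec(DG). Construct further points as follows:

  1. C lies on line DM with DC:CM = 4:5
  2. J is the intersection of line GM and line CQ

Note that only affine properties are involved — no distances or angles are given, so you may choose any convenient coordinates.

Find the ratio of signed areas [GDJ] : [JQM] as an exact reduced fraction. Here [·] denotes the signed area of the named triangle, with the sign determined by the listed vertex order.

Work in coordinates with D = (0, 0), Q = (1, 0), G = (0, 1), M = (5, 2).
1. C lies on line DM with DC:CM = 4:5 ⇒ C = (20/9, 8/9)
2. J is the intersection of line GM and line CQ ⇒ J = (95/29, 48/29)
2·[GDJ] = 95/29, 2·[JQM] = 60/29
[GDJ]:[JQM] = 95/29:60/29 = 19/12

[GDJ]:[JQM] = 19/12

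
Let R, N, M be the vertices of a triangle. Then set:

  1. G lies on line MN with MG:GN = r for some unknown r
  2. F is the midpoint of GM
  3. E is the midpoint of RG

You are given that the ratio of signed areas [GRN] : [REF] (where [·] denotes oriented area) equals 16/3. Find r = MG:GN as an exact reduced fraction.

r = 3/4

Choose coordinates R = (0, 0), N = (1, 0), M = (0, 1).
1. With MG:GN = r, write λ = r/(r+1) so G = M + λ·(N−M); G is affine-linear in λ
2. F is the midpoint of GM ⇒ F is an affine combination of earlier points and hence also affine-linear in λ
3. E is the midpoint of RG ⇒ E is an affine combination of earlier points and hence also affine-linear in λ
Every point depending on G is an affine combination of G and λ-independent points, so each such coordinate is linear in λ; the λ² term in each signed area is a multiple of (N−M)×(N−M) = 0, so 2·[GRN] and 2·[REF] are each linear in λ. Evaluating at λ=0 and λ=1:
  2·[GRN] = −λ + 1,   2·[REF] = 1/4·λ
So [GRN]:[REF] = (−λ + 1) / (1/4·λ). Setting this equal to 16/3:
  −λ + 1 = 16/3·(1/4·λ)  ⇒  λ = 3/7
Then r = λ/(1−λ) = (3/7)/(4/7) = 3/4. Check: with r = 3/4, G = (3/7, 4/7) and [GRN]:[REF] = 16/3 as required.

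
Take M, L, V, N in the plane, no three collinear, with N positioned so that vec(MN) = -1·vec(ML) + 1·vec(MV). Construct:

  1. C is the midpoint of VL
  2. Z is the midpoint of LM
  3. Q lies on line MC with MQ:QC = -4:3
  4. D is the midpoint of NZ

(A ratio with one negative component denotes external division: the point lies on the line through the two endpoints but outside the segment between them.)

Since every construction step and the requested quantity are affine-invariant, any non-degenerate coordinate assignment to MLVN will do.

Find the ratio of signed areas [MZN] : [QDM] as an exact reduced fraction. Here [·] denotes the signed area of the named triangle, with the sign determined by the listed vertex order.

[MZN]:[QDM] = 1/3

Set M = (0, 0), L = (1, 0), V = (0, 1), N = (-1, 1); any affine frame gives the same invariant.
1. C is the midpoint of VL ⇒ C = (1/2, 1/2)
2. Z is the midpoint of LM ⇒ Z = (1/2, 0)
3. Q lies on line MC with MQ:QC = -4:3 ⇒ Q = (2, 2)
4. D is the midpoint of NZ ⇒ D = (-1/4, 1/2)
2·[MZN] = 1/2, 2·[QDM] = 3/2
[MZN]:[QDM] = 1/2:3/2 = 1/3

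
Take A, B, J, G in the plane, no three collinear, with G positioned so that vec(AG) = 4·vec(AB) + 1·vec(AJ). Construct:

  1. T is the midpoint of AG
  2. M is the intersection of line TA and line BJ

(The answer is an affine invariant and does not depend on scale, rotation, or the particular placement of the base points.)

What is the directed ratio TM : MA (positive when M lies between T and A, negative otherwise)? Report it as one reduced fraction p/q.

Choose coordinates A = (0, 0), B = (1, 0), J = (0, 1), G = (4, 1).
1. T is the midpoint of AG ⇒ T = (2, 1/2)
2. M is the intersection of line TA and line BJ ⇒ M = (4/5, 1/5)
M = T + t·(A−T) with t = 3/5, so TM:MA = t:(1−t) = 3/5:2/5

TM:MA = 3/2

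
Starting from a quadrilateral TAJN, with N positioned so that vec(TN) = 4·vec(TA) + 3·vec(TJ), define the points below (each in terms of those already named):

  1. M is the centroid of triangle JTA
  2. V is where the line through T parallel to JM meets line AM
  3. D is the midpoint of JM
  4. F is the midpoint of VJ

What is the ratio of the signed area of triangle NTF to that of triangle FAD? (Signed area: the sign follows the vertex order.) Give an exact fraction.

Work in coordinates with T = (0, 0), A = (1, 0), J = (0, 1), N = (4, 3).
1. M is the centroid of triangle JTA ⇒ M = (1/3, 1/3)
2. V is where the line through T parallel to JM meets line AM ⇒ V = (-1/3, 2/3)
3. D is the midpoint of JM ⇒ D = (1/6, 2/3)
4. F is the midpoint of VJ ⇒ F = (-1/6, 5/6)
2·[NTF] = -23/6, 2·[FAD] = 1/12
[NTF]:[FAD] = -23/6:1/12 = -46

[NTF]:[FAD] = -46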